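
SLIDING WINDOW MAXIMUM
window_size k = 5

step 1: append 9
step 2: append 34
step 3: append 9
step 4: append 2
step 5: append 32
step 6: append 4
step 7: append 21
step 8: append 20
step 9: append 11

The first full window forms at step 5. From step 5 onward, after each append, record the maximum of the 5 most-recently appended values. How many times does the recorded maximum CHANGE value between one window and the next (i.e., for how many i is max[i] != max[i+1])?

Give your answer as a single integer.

Answer: 1

Derivation:
step 1: append 9 -> window=[9] (not full yet)
step 2: append 34 -> window=[9, 34] (not full yet)
step 3: append 9 -> window=[9, 34, 9] (not full yet)
step 4: append 2 -> window=[9, 34, 9, 2] (not full yet)
step 5: append 32 -> window=[9, 34, 9, 2, 32] -> max=34
step 6: append 4 -> window=[34, 9, 2, 32, 4] -> max=34
step 7: append 21 -> window=[9, 2, 32, 4, 21] -> max=32
step 8: append 20 -> window=[2, 32, 4, 21, 20] -> max=32
step 9: append 11 -> window=[32, 4, 21, 20, 11] -> max=32
Recorded maximums: 34 34 32 32 32
Changes between consecutive maximums: 1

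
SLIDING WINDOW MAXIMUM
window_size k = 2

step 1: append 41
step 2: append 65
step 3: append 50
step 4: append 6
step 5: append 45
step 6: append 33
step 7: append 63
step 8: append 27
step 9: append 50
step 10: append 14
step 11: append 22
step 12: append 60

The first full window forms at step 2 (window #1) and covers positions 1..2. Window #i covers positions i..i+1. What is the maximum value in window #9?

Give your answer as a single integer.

step 1: append 41 -> window=[41] (not full yet)
step 2: append 65 -> window=[41, 65] -> max=65
step 3: append 50 -> window=[65, 50] -> max=65
step 4: append 6 -> window=[50, 6] -> max=50
step 5: append 45 -> window=[6, 45] -> max=45
step 6: append 33 -> window=[45, 33] -> max=45
step 7: append 63 -> window=[33, 63] -> max=63
step 8: append 27 -> window=[63, 27] -> max=63
step 9: append 50 -> window=[27, 50] -> max=50
step 10: append 14 -> window=[50, 14] -> max=50
Window #9 max = 50

Answer: 50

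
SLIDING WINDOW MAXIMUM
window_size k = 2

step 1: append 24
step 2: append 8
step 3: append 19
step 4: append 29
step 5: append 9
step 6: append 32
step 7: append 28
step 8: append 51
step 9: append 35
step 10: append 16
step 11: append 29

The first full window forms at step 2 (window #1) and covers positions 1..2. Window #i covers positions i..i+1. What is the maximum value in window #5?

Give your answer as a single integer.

step 1: append 24 -> window=[24] (not full yet)
step 2: append 8 -> window=[24, 8] -> max=24
step 3: append 19 -> window=[8, 19] -> max=19
step 4: append 29 -> window=[19, 29] -> max=29
step 5: append 9 -> window=[29, 9] -> max=29
step 6: append 32 -> window=[9, 32] -> max=32
Window #5 max = 32

Answer: 32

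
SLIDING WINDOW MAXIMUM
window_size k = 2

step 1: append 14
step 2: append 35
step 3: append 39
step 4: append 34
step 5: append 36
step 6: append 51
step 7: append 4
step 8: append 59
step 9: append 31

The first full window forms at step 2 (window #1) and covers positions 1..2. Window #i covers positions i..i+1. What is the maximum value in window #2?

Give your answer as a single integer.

step 1: append 14 -> window=[14] (not full yet)
step 2: append 35 -> window=[14, 35] -> max=35
step 3: append 39 -> window=[35, 39] -> max=39
Window #2 max = 39

Answer: 39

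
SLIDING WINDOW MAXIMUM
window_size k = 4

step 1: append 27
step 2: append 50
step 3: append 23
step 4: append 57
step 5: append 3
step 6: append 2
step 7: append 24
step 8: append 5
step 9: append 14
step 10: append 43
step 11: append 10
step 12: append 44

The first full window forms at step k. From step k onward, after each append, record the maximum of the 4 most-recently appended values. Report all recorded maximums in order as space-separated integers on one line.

Answer: 57 57 57 57 24 24 43 43 44

Derivation:
step 1: append 27 -> window=[27] (not full yet)
step 2: append 50 -> window=[27, 50] (not full yet)
step 3: append 23 -> window=[27, 50, 23] (not full yet)
step 4: append 57 -> window=[27, 50, 23, 57] -> max=57
step 5: append 3 -> window=[50, 23, 57, 3] -> max=57
step 6: append 2 -> window=[23, 57, 3, 2] -> max=57
step 7: append 24 -> window=[57, 3, 2, 24] -> max=57
step 8: append 5 -> window=[3, 2, 24, 5] -> max=24
step 9: append 14 -> window=[2, 24, 5, 14] -> max=24
step 10: append 43 -> window=[24, 5, 14, 43] -> max=43
step 11: append 10 -> window=[5, 14, 43, 10] -> max=43
step 12: append 44 -> window=[14, 43, 10, 44] -> max=44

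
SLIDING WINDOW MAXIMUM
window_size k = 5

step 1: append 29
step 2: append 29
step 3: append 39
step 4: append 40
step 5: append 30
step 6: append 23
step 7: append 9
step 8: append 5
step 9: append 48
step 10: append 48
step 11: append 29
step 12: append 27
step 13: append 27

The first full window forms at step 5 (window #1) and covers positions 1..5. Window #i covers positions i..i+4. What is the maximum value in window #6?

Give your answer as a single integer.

step 1: append 29 -> window=[29] (not full yet)
step 2: append 29 -> window=[29, 29] (not full yet)
step 3: append 39 -> window=[29, 29, 39] (not full yet)
step 4: append 40 -> window=[29, 29, 39, 40] (not full yet)
step 5: append 30 -> window=[29, 29, 39, 40, 30] -> max=40
step 6: append 23 -> window=[29, 39, 40, 30, 23] -> max=40
step 7: append 9 -> window=[39, 40, 30, 23, 9] -> max=40
step 8: append 5 -> window=[40, 30, 23, 9, 5] -> max=40
step 9: append 48 -> window=[30, 23, 9, 5, 48] -> max=48
step 10: append 48 -> window=[23, 9, 5, 48, 48] -> max=48
Window #6 max = 48

Answer: 48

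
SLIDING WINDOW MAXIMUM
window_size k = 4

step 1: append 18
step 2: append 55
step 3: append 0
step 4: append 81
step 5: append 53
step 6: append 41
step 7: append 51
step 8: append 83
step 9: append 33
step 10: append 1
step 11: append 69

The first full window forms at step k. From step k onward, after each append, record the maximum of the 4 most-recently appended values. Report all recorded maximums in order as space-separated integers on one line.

Answer: 81 81 81 81 83 83 83 83

Derivation:
step 1: append 18 -> window=[18] (not full yet)
step 2: append 55 -> window=[18, 55] (not full yet)
step 3: append 0 -> window=[18, 55, 0] (not full yet)
step 4: append 81 -> window=[18, 55, 0, 81] -> max=81
step 5: append 53 -> window=[55, 0, 81, 53] -> max=81
step 6: append 41 -> window=[0, 81, 53, 41] -> max=81
step 7: append 51 -> window=[81, 53, 41, 51] -> max=81
step 8: append 83 -> window=[53, 41, 51, 83] -> max=83
step 9: append 33 -> window=[41, 51, 83, 33] -> max=83
step 10: append 1 -> window=[51, 83, 33, 1] -> max=83
step 11: append 69 -> window=[83, 33, 1, 69] -> max=83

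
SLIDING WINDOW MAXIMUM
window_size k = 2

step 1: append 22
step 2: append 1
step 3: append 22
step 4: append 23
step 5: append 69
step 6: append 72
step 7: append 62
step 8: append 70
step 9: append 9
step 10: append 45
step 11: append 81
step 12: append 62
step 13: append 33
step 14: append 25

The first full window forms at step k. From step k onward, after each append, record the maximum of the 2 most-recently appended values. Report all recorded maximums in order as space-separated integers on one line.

Answer: 22 22 23 69 72 72 70 70 45 81 81 62 33

Derivation:
step 1: append 22 -> window=[22] (not full yet)
step 2: append 1 -> window=[22, 1] -> max=22
step 3: append 22 -> window=[1, 22] -> max=22
step 4: append 23 -> window=[22, 23] -> max=23
step 5: append 69 -> window=[23, 69] -> max=69
step 6: append 72 -> window=[69, 72] -> max=72
step 7: append 62 -> window=[72, 62] -> max=72
step 8: append 70 -> window=[62, 70] -> max=70
step 9: append 9 -> window=[70, 9] -> max=70
step 10: append 45 -> window=[9, 45] -> max=45
step 11: append 81 -> window=[45, 81] -> max=81
step 12: append 62 -> window=[81, 62] -> max=81
step 13: append 33 -> window=[62, 33] -> max=62
step 14: append 25 -> window=[33, 25] -> max=33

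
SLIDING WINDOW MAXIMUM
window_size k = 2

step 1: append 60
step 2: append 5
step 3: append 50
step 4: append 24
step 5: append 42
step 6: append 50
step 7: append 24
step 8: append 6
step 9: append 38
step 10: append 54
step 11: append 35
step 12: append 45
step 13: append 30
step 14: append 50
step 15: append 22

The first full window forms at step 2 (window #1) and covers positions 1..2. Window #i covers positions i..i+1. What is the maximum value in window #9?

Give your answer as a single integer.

step 1: append 60 -> window=[60] (not full yet)
step 2: append 5 -> window=[60, 5] -> max=60
step 3: append 50 -> window=[5, 50] -> max=50
step 4: append 24 -> window=[50, 24] -> max=50
step 5: append 42 -> window=[24, 42] -> max=42
step 6: append 50 -> window=[42, 50] -> max=50
step 7: append 24 -> window=[50, 24] -> max=50
step 8: append 6 -> window=[24, 6] -> max=24
step 9: append 38 -> window=[6, 38] -> max=38
step 10: append 54 -> window=[38, 54] -> max=54
Window #9 max = 54

Answer: 54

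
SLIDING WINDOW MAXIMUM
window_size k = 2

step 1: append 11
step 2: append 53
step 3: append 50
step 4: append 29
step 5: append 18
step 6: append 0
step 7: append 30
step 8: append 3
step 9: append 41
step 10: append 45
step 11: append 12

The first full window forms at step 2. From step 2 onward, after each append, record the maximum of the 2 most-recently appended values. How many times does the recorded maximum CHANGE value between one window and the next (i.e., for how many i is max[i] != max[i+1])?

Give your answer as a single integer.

step 1: append 11 -> window=[11] (not full yet)
step 2: append 53 -> window=[11, 53] -> max=53
step 3: append 50 -> window=[53, 50] -> max=53
step 4: append 29 -> window=[50, 29] -> max=50
step 5: append 18 -> window=[29, 18] -> max=29
step 6: append 0 -> window=[18, 0] -> max=18
step 7: append 30 -> window=[0, 30] -> max=30
step 8: append 3 -> window=[30, 3] -> max=30
step 9: append 41 -> window=[3, 41] -> max=41
step 10: append 45 -> window=[41, 45] -> max=45
step 11: append 12 -> window=[45, 12] -> max=45
Recorded maximums: 53 53 50 29 18 30 30 41 45 45
Changes between consecutive maximums: 6

Answer: 6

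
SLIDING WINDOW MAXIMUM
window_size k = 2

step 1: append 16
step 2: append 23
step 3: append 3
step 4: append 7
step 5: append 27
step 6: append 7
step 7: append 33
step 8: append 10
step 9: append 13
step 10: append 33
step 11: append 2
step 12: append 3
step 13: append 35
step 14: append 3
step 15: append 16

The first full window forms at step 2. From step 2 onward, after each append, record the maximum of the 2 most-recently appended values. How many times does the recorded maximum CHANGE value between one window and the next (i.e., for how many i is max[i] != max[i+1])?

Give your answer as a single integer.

Answer: 8

Derivation:
step 1: append 16 -> window=[16] (not full yet)
step 2: append 23 -> window=[16, 23] -> max=23
step 3: append 3 -> window=[23, 3] -> max=23
step 4: append 7 -> window=[3, 7] -> max=7
step 5: append 27 -> window=[7, 27] -> max=27
step 6: append 7 -> window=[27, 7] -> max=27
step 7: append 33 -> window=[7, 33] -> max=33
step 8: append 10 -> window=[33, 10] -> max=33
step 9: append 13 -> window=[10, 13] -> max=13
step 10: append 33 -> window=[13, 33] -> max=33
step 11: append 2 -> window=[33, 2] -> max=33
step 12: append 3 -> window=[2, 3] -> max=3
step 13: append 35 -> window=[3, 35] -> max=35
step 14: append 3 -> window=[35, 3] -> max=35
step 15: append 16 -> window=[3, 16] -> max=16
Recorded maximums: 23 23 7 27 27 33 33 13 33 33 3 35 35 16
Changes between consecutive maximums: 8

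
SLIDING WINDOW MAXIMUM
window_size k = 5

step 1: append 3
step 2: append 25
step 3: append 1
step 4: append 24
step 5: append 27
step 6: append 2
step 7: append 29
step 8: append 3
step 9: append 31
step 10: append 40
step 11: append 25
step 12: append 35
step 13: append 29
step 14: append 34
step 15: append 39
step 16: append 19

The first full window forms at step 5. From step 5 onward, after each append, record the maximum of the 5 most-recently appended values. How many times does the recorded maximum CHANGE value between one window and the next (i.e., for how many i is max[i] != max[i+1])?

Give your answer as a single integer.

step 1: append 3 -> window=[3] (not full yet)
step 2: append 25 -> window=[3, 25] (not full yet)
step 3: append 1 -> window=[3, 25, 1] (not full yet)
step 4: append 24 -> window=[3, 25, 1, 24] (not full yet)
step 5: append 27 -> window=[3, 25, 1, 24, 27] -> max=27
step 6: append 2 -> window=[25, 1, 24, 27, 2] -> max=27
step 7: append 29 -> window=[1, 24, 27, 2, 29] -> max=29
step 8: append 3 -> window=[24, 27, 2, 29, 3] -> max=29
step 9: append 31 -> window=[27, 2, 29, 3, 31] -> max=31
step 10: append 40 -> window=[2, 29, 3, 31, 40] -> max=40
step 11: append 25 -> window=[29, 3, 31, 40, 25] -> max=40
step 12: append 35 -> window=[3, 31, 40, 25, 35] -> max=40
step 13: append 29 -> window=[31, 40, 25, 35, 29] -> max=40
step 14: append 34 -> window=[40, 25, 35, 29, 34] -> max=40
step 15: append 39 -> window=[25, 35, 29, 34, 39] -> max=39
step 16: append 19 -> window=[35, 29, 34, 39, 19] -> max=39
Recorded maximums: 27 27 29 29 31 40 40 40 40 40 39 39
Changes between consecutive maximums: 4

Answer: 4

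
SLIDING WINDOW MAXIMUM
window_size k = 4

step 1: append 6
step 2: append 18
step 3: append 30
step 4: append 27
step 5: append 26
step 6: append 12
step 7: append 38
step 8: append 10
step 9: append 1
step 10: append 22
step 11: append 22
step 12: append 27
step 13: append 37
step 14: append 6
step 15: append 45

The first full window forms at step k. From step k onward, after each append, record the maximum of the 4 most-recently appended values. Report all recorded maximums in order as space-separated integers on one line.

Answer: 30 30 30 38 38 38 38 22 27 37 37 45

Derivation:
step 1: append 6 -> window=[6] (not full yet)
step 2: append 18 -> window=[6, 18] (not full yet)
step 3: append 30 -> window=[6, 18, 30] (not full yet)
step 4: append 27 -> window=[6, 18, 30, 27] -> max=30
step 5: append 26 -> window=[18, 30, 27, 26] -> max=30
step 6: append 12 -> window=[30, 27, 26, 12] -> max=30
step 7: append 38 -> window=[27, 26, 12, 38] -> max=38
step 8: append 10 -> window=[26, 12, 38, 10] -> max=38
step 9: append 1 -> window=[12, 38, 10, 1] -> max=38
step 10: append 22 -> window=[38, 10, 1, 22] -> max=38
step 11: append 22 -> window=[10, 1, 22, 22] -> max=22
step 12: append 27 -> window=[1, 22, 22, 27] -> max=27
step 13: append 37 -> window=[22, 22, 27, 37] -> max=37
step 14: append 6 -> window=[22, 27, 37, 6] -> max=37
step 15: append 45 -> window=[27, 37, 6, 45] -> max=45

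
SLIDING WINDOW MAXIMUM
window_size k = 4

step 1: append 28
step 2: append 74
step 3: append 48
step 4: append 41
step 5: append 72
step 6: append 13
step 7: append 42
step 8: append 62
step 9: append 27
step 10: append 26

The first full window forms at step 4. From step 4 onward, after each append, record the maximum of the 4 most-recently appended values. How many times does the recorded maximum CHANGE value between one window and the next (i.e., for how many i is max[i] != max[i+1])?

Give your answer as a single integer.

Answer: 2

Derivation:
step 1: append 28 -> window=[28] (not full yet)
step 2: append 74 -> window=[28, 74] (not full yet)
step 3: append 48 -> window=[28, 74, 48] (not full yet)
step 4: append 41 -> window=[28, 74, 48, 41] -> max=74
step 5: append 72 -> window=[74, 48, 41, 72] -> max=74
step 6: append 13 -> window=[48, 41, 72, 13] -> max=72
step 7: append 42 -> window=[41, 72, 13, 42] -> max=72
step 8: append 62 -> window=[72, 13, 42, 62] -> max=72
step 9: append 27 -> window=[13, 42, 62, 27] -> max=62
step 10: append 26 -> window=[42, 62, 27, 26] -> max=62
Recorded maximums: 74 74 72 72 72 62 62
Changes between consecutive maximums: 2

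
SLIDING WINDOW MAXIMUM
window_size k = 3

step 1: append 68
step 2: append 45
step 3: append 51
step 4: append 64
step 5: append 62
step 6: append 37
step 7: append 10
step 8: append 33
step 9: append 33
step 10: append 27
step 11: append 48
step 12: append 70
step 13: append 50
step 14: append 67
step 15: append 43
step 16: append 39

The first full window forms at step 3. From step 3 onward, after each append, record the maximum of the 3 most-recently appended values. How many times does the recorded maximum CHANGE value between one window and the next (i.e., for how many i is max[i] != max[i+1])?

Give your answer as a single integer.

step 1: append 68 -> window=[68] (not full yet)
step 2: append 45 -> window=[68, 45] (not full yet)
step 3: append 51 -> window=[68, 45, 51] -> max=68
step 4: append 64 -> window=[45, 51, 64] -> max=64
step 5: append 62 -> window=[51, 64, 62] -> max=64
step 6: append 37 -> window=[64, 62, 37] -> max=64
step 7: append 10 -> window=[62, 37, 10] -> max=62
step 8: append 33 -> window=[37, 10, 33] -> max=37
step 9: append 33 -> window=[10, 33, 33] -> max=33
step 10: append 27 -> window=[33, 33, 27] -> max=33
step 11: append 48 -> window=[33, 27, 48] -> max=48
step 12: append 70 -> window=[27, 48, 70] -> max=70
step 13: append 50 -> window=[48, 70, 50] -> max=70
step 14: append 67 -> window=[70, 50, 67] -> max=70
step 15: append 43 -> window=[50, 67, 43] -> max=67
step 16: append 39 -> window=[67, 43, 39] -> max=67
Recorded maximums: 68 64 64 64 62 37 33 33 48 70 70 70 67 67
Changes between consecutive maximums: 7

Answer: 7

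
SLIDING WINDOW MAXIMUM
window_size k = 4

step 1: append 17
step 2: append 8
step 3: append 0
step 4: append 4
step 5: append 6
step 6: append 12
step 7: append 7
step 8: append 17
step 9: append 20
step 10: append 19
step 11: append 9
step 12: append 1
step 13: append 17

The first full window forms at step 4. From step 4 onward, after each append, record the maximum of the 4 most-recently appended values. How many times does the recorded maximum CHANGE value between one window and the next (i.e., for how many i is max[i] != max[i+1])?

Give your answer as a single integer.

step 1: append 17 -> window=[17] (not full yet)
step 2: append 8 -> window=[17, 8] (not full yet)
step 3: append 0 -> window=[17, 8, 0] (not full yet)
step 4: append 4 -> window=[17, 8, 0, 4] -> max=17
step 5: append 6 -> window=[8, 0, 4, 6] -> max=8
step 6: append 12 -> window=[0, 4, 6, 12] -> max=12
step 7: append 7 -> window=[4, 6, 12, 7] -> max=12
step 8: append 17 -> window=[6, 12, 7, 17] -> max=17
step 9: append 20 -> window=[12, 7, 17, 20] -> max=20
step 10: append 19 -> window=[7, 17, 20, 19] -> max=20
step 11: append 9 -> window=[17, 20, 19, 9] -> max=20
step 12: append 1 -> window=[20, 19, 9, 1] -> max=20
step 13: append 17 -> window=[19, 9, 1, 17] -> max=19
Recorded maximums: 17 8 12 12 17 20 20 20 20 19
Changes between consecutive maximums: 5

Answer: 5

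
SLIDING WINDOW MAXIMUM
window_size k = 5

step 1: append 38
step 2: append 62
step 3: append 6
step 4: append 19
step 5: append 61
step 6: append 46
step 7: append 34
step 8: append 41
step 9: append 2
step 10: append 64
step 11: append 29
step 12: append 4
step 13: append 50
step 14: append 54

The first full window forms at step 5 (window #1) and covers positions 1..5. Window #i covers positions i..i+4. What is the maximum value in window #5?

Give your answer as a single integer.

step 1: append 38 -> window=[38] (not full yet)
step 2: append 62 -> window=[38, 62] (not full yet)
step 3: append 6 -> window=[38, 62, 6] (not full yet)
step 4: append 19 -> window=[38, 62, 6, 19] (not full yet)
step 5: append 61 -> window=[38, 62, 6, 19, 61] -> max=62
step 6: append 46 -> window=[62, 6, 19, 61, 46] -> max=62
step 7: append 34 -> window=[6, 19, 61, 46, 34] -> max=61
step 8: append 41 -> window=[19, 61, 46, 34, 41] -> max=61
step 9: append 2 -> window=[61, 46, 34, 41, 2] -> max=61
Window #5 max = 61

Answer: 61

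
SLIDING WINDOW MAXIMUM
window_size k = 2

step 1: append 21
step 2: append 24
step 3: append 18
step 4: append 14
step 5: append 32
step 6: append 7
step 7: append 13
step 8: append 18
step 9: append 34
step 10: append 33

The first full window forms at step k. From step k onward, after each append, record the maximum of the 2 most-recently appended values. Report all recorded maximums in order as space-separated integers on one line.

Answer: 24 24 18 32 32 13 18 34 34

Derivation:
step 1: append 21 -> window=[21] (not full yet)
step 2: append 24 -> window=[21, 24] -> max=24
step 3: append 18 -> window=[24, 18] -> max=24
step 4: append 14 -> window=[18, 14] -> max=18
step 5: append 32 -> window=[14, 32] -> max=32
step 6: append 7 -> window=[32, 7] -> max=32
step 7: append 13 -> window=[7, 13] -> max=13
step 8: append 18 -> window=[13, 18] -> max=18
step 9: append 34 -> window=[18, 34] -> max=34
step 10: append 33 -> window=[34, 33] -> max=34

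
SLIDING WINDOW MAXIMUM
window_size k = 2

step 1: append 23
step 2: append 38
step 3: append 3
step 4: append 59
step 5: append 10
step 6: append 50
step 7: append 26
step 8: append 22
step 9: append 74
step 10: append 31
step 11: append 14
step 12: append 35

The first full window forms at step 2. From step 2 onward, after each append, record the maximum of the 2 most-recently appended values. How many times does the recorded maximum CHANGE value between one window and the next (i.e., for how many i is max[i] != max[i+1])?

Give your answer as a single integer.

Answer: 6

Derivation:
step 1: append 23 -> window=[23] (not full yet)
step 2: append 38 -> window=[23, 38] -> max=38
step 3: append 3 -> window=[38, 3] -> max=38
step 4: append 59 -> window=[3, 59] -> max=59
step 5: append 10 -> window=[59, 10] -> max=59
step 6: append 50 -> window=[10, 50] -> max=50
step 7: append 26 -> window=[50, 26] -> max=50
step 8: append 22 -> window=[26, 22] -> max=26
step 9: append 74 -> window=[22, 74] -> max=74
step 10: append 31 -> window=[74, 31] -> max=74
step 11: append 14 -> window=[31, 14] -> max=31
step 12: append 35 -> window=[14, 35] -> max=35
Recorded maximums: 38 38 59 59 50 50 26 74 74 31 35
Changes between consecutive maximums: 6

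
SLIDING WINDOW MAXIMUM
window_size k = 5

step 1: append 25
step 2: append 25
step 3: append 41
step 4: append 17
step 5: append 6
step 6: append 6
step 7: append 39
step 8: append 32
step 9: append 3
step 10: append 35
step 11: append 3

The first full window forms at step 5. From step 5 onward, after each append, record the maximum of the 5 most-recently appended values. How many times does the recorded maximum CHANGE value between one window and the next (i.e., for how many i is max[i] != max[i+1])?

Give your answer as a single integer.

Answer: 1

Derivation:
step 1: append 25 -> window=[25] (not full yet)
step 2: append 25 -> window=[25, 25] (not full yet)
step 3: append 41 -> window=[25, 25, 41] (not full yet)
step 4: append 17 -> window=[25, 25, 41, 17] (not full yet)
step 5: append 6 -> window=[25, 25, 41, 17, 6] -> max=41
step 6: append 6 -> window=[25, 41, 17, 6, 6] -> max=41
step 7: append 39 -> window=[41, 17, 6, 6, 39] -> max=41
step 8: append 32 -> window=[17, 6, 6, 39, 32] -> max=39
step 9: append 3 -> window=[6, 6, 39, 32, 3] -> max=39
step 10: append 35 -> window=[6, 39, 32, 3, 35] -> max=39
step 11: append 3 -> window=[39, 32, 3, 35, 3] -> max=39
Recorded maximums: 41 41 41 39 39 39 39
Changes between consecutive maximums: 1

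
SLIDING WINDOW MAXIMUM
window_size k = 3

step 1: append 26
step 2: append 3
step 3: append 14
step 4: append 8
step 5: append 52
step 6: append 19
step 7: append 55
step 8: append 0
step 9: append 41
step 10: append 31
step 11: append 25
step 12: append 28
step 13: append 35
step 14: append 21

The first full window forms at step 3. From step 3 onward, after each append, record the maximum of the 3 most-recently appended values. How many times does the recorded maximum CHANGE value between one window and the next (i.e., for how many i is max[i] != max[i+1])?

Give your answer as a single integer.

Answer: 6

Derivation:
step 1: append 26 -> window=[26] (not full yet)
step 2: append 3 -> window=[26, 3] (not full yet)
step 3: append 14 -> window=[26, 3, 14] -> max=26
step 4: append 8 -> window=[3, 14, 8] -> max=14
step 5: append 52 -> window=[14, 8, 52] -> max=52
step 6: append 19 -> window=[8, 52, 19] -> max=52
step 7: append 55 -> window=[52, 19, 55] -> max=55
step 8: append 0 -> window=[19, 55, 0] -> max=55
step 9: append 41 -> window=[55, 0, 41] -> max=55
step 10: append 31 -> window=[0, 41, 31] -> max=41
step 11: append 25 -> window=[41, 31, 25] -> max=41
step 12: append 28 -> window=[31, 25, 28] -> max=31
step 13: append 35 -> window=[25, 28, 35] -> max=35
step 14: append 21 -> window=[28, 35, 21] -> max=35
Recorded maximums: 26 14 52 52 55 55 55 41 41 31 35 35
Changes between consecutive maximums: 6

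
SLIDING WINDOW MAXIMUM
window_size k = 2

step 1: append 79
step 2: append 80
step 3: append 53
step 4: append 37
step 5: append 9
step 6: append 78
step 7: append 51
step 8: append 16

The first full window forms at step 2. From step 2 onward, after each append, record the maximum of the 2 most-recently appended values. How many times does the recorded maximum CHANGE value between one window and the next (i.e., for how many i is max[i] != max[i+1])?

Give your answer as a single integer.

step 1: append 79 -> window=[79] (not full yet)
step 2: append 80 -> window=[79, 80] -> max=80
step 3: append 53 -> window=[80, 53] -> max=80
step 4: append 37 -> window=[53, 37] -> max=53
step 5: append 9 -> window=[37, 9] -> max=37
step 6: append 78 -> window=[9, 78] -> max=78
step 7: append 51 -> window=[78, 51] -> max=78
step 8: append 16 -> window=[51, 16] -> max=51
Recorded maximums: 80 80 53 37 78 78 51
Changes between consecutive maximums: 4

Answer: 4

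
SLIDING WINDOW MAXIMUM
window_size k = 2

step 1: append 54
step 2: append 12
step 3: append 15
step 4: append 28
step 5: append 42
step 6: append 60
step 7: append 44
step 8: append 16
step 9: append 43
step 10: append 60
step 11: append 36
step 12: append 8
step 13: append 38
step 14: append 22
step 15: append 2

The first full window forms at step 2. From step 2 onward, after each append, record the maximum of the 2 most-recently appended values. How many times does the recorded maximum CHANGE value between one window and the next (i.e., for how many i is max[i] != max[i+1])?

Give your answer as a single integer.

step 1: append 54 -> window=[54] (not full yet)
step 2: append 12 -> window=[54, 12] -> max=54
step 3: append 15 -> window=[12, 15] -> max=15
step 4: append 28 -> window=[15, 28] -> max=28
step 5: append 42 -> window=[28, 42] -> max=42
step 6: append 60 -> window=[42, 60] -> max=60
step 7: append 44 -> window=[60, 44] -> max=60
step 8: append 16 -> window=[44, 16] -> max=44
step 9: append 43 -> window=[16, 43] -> max=43
step 10: append 60 -> window=[43, 60] -> max=60
step 11: append 36 -> window=[60, 36] -> max=60
step 12: append 8 -> window=[36, 8] -> max=36
step 13: append 38 -> window=[8, 38] -> max=38
step 14: append 22 -> window=[38, 22] -> max=38
step 15: append 2 -> window=[22, 2] -> max=22
Recorded maximums: 54 15 28 42 60 60 44 43 60 60 36 38 38 22
Changes between consecutive maximums: 10

Answer: 10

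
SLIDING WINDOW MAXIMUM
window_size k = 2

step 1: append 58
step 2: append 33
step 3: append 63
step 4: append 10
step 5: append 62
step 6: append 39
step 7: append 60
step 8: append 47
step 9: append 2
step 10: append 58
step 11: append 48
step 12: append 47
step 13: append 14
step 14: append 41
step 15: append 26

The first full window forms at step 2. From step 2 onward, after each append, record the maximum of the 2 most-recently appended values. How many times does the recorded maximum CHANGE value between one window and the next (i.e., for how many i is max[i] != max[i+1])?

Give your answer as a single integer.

Answer: 8

Derivation:
step 1: append 58 -> window=[58] (not full yet)
step 2: append 33 -> window=[58, 33] -> max=58
step 3: append 63 -> window=[33, 63] -> max=63
step 4: append 10 -> window=[63, 10] -> max=63
step 5: append 62 -> window=[10, 62] -> max=62
step 6: append 39 -> window=[62, 39] -> max=62
step 7: append 60 -> window=[39, 60] -> max=60
step 8: append 47 -> window=[60, 47] -> max=60
step 9: append 2 -> window=[47, 2] -> max=47
step 10: append 58 -> window=[2, 58] -> max=58
step 11: append 48 -> window=[58, 48] -> max=58
step 12: append 47 -> window=[48, 47] -> max=48
step 13: append 14 -> window=[47, 14] -> max=47
step 14: append 41 -> window=[14, 41] -> max=41
step 15: append 26 -> window=[41, 26] -> max=41
Recorded maximums: 58 63 63 62 62 60 60 47 58 58 48 47 41 41
Changes between consecutive maximums: 8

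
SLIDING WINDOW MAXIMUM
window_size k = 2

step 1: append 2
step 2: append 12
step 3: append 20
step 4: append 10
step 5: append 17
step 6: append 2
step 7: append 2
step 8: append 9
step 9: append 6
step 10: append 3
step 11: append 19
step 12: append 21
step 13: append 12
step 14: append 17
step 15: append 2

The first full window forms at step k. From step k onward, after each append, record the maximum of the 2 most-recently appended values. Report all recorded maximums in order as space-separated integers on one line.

step 1: append 2 -> window=[2] (not full yet)
step 2: append 12 -> window=[2, 12] -> max=12
step 3: append 20 -> window=[12, 20] -> max=20
step 4: append 10 -> window=[20, 10] -> max=20
step 5: append 17 -> window=[10, 17] -> max=17
step 6: append 2 -> window=[17, 2] -> max=17
step 7: append 2 -> window=[2, 2] -> max=2
step 8: append 9 -> window=[2, 9] -> max=9
step 9: append 6 -> window=[9, 6] -> max=9
step 10: append 3 -> window=[6, 3] -> max=6
step 11: append 19 -> window=[3, 19] -> max=19
step 12: append 21 -> window=[19, 21] -> max=21
step 13: append 12 -> window=[21, 12] -> max=21
step 14: append 17 -> window=[12, 17] -> max=17
step 15: append 2 -> window=[17, 2] -> max=17

Answer: 12 20 20 17 17 2 9 9 6 19 21 21 17 17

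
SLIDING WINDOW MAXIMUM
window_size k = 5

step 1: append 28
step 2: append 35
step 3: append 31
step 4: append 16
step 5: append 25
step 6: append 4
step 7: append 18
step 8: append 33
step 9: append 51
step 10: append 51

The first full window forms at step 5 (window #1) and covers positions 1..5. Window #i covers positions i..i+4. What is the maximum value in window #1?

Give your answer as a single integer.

Answer: 35

Derivation:
step 1: append 28 -> window=[28] (not full yet)
step 2: append 35 -> window=[28, 35] (not full yet)
step 3: append 31 -> window=[28, 35, 31] (not full yet)
step 4: append 16 -> window=[28, 35, 31, 16] (not full yet)
step 5: append 25 -> window=[28, 35, 31, 16, 25] -> max=35
Window #1 max = 35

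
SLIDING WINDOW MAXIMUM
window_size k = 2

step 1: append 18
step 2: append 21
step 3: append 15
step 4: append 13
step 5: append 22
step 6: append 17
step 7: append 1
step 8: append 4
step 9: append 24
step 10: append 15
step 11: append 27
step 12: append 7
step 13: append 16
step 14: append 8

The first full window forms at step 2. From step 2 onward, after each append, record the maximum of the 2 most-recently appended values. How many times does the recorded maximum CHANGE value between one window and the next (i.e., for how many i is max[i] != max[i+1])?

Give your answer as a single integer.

Answer: 7

Derivation:
step 1: append 18 -> window=[18] (not full yet)
step 2: append 21 -> window=[18, 21] -> max=21
step 3: append 15 -> window=[21, 15] -> max=21
step 4: append 13 -> window=[15, 13] -> max=15
step 5: append 22 -> window=[13, 22] -> max=22
step 6: append 17 -> window=[22, 17] -> max=22
step 7: append 1 -> window=[17, 1] -> max=17
step 8: append 4 -> window=[1, 4] -> max=4
step 9: append 24 -> window=[4, 24] -> max=24
step 10: append 15 -> window=[24, 15] -> max=24
step 11: append 27 -> window=[15, 27] -> max=27
step 12: append 7 -> window=[27, 7] -> max=27
step 13: append 16 -> window=[7, 16] -> max=16
step 14: append 8 -> window=[16, 8] -> max=16
Recorded maximums: 21 21 15 22 22 17 4 24 24 27 27 16 16
Changes between consecutive maximums: 7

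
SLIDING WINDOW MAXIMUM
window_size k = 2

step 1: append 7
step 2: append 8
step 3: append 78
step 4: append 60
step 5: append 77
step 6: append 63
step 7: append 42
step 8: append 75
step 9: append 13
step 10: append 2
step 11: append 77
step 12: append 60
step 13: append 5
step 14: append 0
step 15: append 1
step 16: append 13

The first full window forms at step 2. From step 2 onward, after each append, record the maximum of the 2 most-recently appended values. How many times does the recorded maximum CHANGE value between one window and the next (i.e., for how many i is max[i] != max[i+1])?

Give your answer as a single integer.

Answer: 10

Derivation:
step 1: append 7 -> window=[7] (not full yet)
step 2: append 8 -> window=[7, 8] -> max=8
step 3: append 78 -> window=[8, 78] -> max=78
step 4: append 60 -> window=[78, 60] -> max=78
step 5: append 77 -> window=[60, 77] -> max=77
step 6: append 63 -> window=[77, 63] -> max=77
step 7: append 42 -> window=[63, 42] -> max=63
step 8: append 75 -> window=[42, 75] -> max=75
step 9: append 13 -> window=[75, 13] -> max=75
step 10: append 2 -> window=[13, 2] -> max=13
step 11: append 77 -> window=[2, 77] -> max=77
step 12: append 60 -> window=[77, 60] -> max=77
step 13: append 5 -> window=[60, 5] -> max=60
step 14: append 0 -> window=[5, 0] -> max=5
step 15: append 1 -> window=[0, 1] -> max=1
step 16: append 13 -> window=[1, 13] -> max=13
Recorded maximums: 8 78 78 77 77 63 75 75 13 77 77 60 5 1 13
Changes between consecutive maximums: 10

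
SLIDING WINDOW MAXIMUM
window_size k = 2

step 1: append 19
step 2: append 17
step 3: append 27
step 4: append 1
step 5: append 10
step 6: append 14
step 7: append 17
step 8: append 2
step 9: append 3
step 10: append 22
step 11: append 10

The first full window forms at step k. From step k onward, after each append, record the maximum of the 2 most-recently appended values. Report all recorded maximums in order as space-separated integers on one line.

step 1: append 19 -> window=[19] (not full yet)
step 2: append 17 -> window=[19, 17] -> max=19
step 3: append 27 -> window=[17, 27] -> max=27
step 4: append 1 -> window=[27, 1] -> max=27
step 5: append 10 -> window=[1, 10] -> max=10
step 6: append 14 -> window=[10, 14] -> max=14
step 7: append 17 -> window=[14, 17] -> max=17
step 8: append 2 -> window=[17, 2] -> max=17
step 9: append 3 -> window=[2, 3] -> max=3
step 10: append 22 -> window=[3, 22] -> max=22
step 11: append 10 -> window=[22, 10] -> max=22

Answer: 19 27 27 10 14 17 17 3 22 22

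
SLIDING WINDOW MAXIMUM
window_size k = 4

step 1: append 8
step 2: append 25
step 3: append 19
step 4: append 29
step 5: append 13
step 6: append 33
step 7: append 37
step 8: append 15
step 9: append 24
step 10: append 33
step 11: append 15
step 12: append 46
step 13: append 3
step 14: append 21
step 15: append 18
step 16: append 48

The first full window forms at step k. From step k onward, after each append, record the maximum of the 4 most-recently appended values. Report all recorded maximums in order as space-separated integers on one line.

step 1: append 8 -> window=[8] (not full yet)
step 2: append 25 -> window=[8, 25] (not full yet)
step 3: append 19 -> window=[8, 25, 19] (not full yet)
step 4: append 29 -> window=[8, 25, 19, 29] -> max=29
step 5: append 13 -> window=[25, 19, 29, 13] -> max=29
step 6: append 33 -> window=[19, 29, 13, 33] -> max=33
step 7: append 37 -> window=[29, 13, 33, 37] -> max=37
step 8: append 15 -> window=[13, 33, 37, 15] -> max=37
step 9: append 24 -> window=[33, 37, 15, 24] -> max=37
step 10: append 33 -> window=[37, 15, 24, 33] -> max=37
step 11: append 15 -> window=[15, 24, 33, 15] -> max=33
step 12: append 46 -> window=[24, 33, 15, 46] -> max=46
step 13: append 3 -> window=[33, 15, 46, 3] -> max=46
step 14: append 21 -> window=[15, 46, 3, 21] -> max=46
step 15: append 18 -> window=[46, 3, 21, 18] -> max=46
step 16: append 48 -> window=[3, 21, 18, 48] -> max=48

Answer: 29 29 33 37 37 37 37 33 46 46 46 46 48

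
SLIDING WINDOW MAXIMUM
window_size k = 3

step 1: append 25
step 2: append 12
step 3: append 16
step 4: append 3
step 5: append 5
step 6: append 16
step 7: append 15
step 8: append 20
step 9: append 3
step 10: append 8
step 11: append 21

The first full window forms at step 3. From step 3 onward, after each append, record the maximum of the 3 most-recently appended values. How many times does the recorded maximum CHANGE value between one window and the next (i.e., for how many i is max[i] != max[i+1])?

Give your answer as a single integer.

step 1: append 25 -> window=[25] (not full yet)
step 2: append 12 -> window=[25, 12] (not full yet)
step 3: append 16 -> window=[25, 12, 16] -> max=25
step 4: append 3 -> window=[12, 16, 3] -> max=16
step 5: append 5 -> window=[16, 3, 5] -> max=16
step 6: append 16 -> window=[3, 5, 16] -> max=16
step 7: append 15 -> window=[5, 16, 15] -> max=16
step 8: append 20 -> window=[16, 15, 20] -> max=20
step 9: append 3 -> window=[15, 20, 3] -> max=20
step 10: append 8 -> window=[20, 3, 8] -> max=20
step 11: append 21 -> window=[3, 8, 21] -> max=21
Recorded maximums: 25 16 16 16 16 20 20 20 21
Changes between consecutive maximums: 3

Answer: 3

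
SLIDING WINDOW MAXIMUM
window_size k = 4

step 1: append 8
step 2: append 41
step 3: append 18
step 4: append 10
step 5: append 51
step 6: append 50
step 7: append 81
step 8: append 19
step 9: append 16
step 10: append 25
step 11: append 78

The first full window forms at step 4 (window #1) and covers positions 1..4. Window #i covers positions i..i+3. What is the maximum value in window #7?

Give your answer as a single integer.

step 1: append 8 -> window=[8] (not full yet)
step 2: append 41 -> window=[8, 41] (not full yet)
step 3: append 18 -> window=[8, 41, 18] (not full yet)
step 4: append 10 -> window=[8, 41, 18, 10] -> max=41
step 5: append 51 -> window=[41, 18, 10, 51] -> max=51
step 6: append 50 -> window=[18, 10, 51, 50] -> max=51
step 7: append 81 -> window=[10, 51, 50, 81] -> max=81
step 8: append 19 -> window=[51, 50, 81, 19] -> max=81
step 9: append 16 -> window=[50, 81, 19, 16] -> max=81
step 10: append 25 -> window=[81, 19, 16, 25] -> max=81
Window #7 max = 81

Answer: 81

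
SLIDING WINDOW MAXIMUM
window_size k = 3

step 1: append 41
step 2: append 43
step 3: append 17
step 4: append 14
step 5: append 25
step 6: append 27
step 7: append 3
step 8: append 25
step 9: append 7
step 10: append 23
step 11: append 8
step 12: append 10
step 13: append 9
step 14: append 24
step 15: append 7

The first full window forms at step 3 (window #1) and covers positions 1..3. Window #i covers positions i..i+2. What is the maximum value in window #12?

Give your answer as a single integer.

step 1: append 41 -> window=[41] (not full yet)
step 2: append 43 -> window=[41, 43] (not full yet)
step 3: append 17 -> window=[41, 43, 17] -> max=43
step 4: append 14 -> window=[43, 17, 14] -> max=43
step 5: append 25 -> window=[17, 14, 25] -> max=25
step 6: append 27 -> window=[14, 25, 27] -> max=27
step 7: append 3 -> window=[25, 27, 3] -> max=27
step 8: append 25 -> window=[27, 3, 25] -> max=27
step 9: append 7 -> window=[3, 25, 7] -> max=25
step 10: append 23 -> window=[25, 7, 23] -> max=25
step 11: append 8 -> window=[7, 23, 8] -> max=23
step 12: append 10 -> window=[23, 8, 10] -> max=23
step 13: append 9 -> window=[8, 10, 9] -> max=10
step 14: append 24 -> window=[10, 9, 24] -> max=24
Window #12 max = 24

Answer: 24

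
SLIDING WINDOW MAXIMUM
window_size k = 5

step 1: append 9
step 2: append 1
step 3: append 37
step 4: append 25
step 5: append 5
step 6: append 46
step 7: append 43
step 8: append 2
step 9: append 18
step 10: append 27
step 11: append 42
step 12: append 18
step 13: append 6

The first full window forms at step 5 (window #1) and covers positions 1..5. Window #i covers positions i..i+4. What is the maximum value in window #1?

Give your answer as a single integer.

Answer: 37

Derivation:
step 1: append 9 -> window=[9] (not full yet)
step 2: append 1 -> window=[9, 1] (not full yet)
step 3: append 37 -> window=[9, 1, 37] (not full yet)
step 4: append 25 -> window=[9, 1, 37, 25] (not full yet)
step 5: append 5 -> window=[9, 1, 37, 25, 5] -> max=37
Window #1 max = 37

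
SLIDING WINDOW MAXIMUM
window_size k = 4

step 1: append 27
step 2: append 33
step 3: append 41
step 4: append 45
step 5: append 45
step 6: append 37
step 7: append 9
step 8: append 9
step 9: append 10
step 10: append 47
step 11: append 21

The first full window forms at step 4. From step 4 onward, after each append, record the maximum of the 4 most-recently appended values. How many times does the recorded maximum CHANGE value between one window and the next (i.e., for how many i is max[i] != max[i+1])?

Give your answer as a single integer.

Answer: 2

Derivation:
step 1: append 27 -> window=[27] (not full yet)
step 2: append 33 -> window=[27, 33] (not full yet)
step 3: append 41 -> window=[27, 33, 41] (not full yet)
step 4: append 45 -> window=[27, 33, 41, 45] -> max=45
step 5: append 45 -> window=[33, 41, 45, 45] -> max=45
step 6: append 37 -> window=[41, 45, 45, 37] -> max=45
step 7: append 9 -> window=[45, 45, 37, 9] -> max=45
step 8: append 9 -> window=[45, 37, 9, 9] -> max=45
step 9: append 10 -> window=[37, 9, 9, 10] -> max=37
step 10: append 47 -> window=[9, 9, 10, 47] -> max=47
step 11: append 21 -> window=[9, 10, 47, 21] -> max=47
Recorded maximums: 45 45 45 45 45 37 47 47
Changes between consecutive maximums: 2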